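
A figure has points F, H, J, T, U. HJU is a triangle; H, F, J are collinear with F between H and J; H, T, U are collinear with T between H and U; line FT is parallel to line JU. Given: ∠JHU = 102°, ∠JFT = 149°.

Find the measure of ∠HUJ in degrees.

∠HUJ = 47°

1. ∠FHT = 102°  [F on HJ, T on HU]
2. ∠HFT = 31°  [linear pair at F on HJ]
3. ∠FTH = 47°  [△HFT]
4. ∠HUJ = 47°  [FT∥JU, corresponding at T]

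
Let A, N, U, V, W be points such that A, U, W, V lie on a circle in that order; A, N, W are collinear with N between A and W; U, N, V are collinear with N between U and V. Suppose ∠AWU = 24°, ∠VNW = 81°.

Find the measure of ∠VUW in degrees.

∠VUW = 57°

1. ∠AVU = 24°  [same arc AU]
2. ∠ANV = 99°  [linear pair at N on AW]
3. ∠VAW = 57°  [△ANV]
4. ∠VUW = 57°  [same arc WV]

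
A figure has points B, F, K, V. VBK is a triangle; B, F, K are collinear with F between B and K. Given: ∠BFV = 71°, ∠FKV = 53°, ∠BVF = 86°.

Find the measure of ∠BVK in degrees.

1. ∠FBV = 23°  [△VBF]
2. ∠BKV = 53°  [F on ray KB]
3. ∠KBV = 23°  [F on ray BK]
4. ∠BVK = 104°  [△VBK]

∠BVK = 104°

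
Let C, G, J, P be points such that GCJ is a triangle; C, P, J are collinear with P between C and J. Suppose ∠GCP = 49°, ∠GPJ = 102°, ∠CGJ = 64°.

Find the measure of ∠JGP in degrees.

1. ∠GCJ = 49°  [P on ray CJ]
2. ∠CJG = 67°  [△GCJ]
3. ∠GJP = 67°  [P on ray JC]
4. ∠JGP = 11°  [△GPJ]

∠JGP = 11°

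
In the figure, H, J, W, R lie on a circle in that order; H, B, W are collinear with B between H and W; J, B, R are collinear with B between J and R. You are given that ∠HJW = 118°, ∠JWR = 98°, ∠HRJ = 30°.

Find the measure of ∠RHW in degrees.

1. ∠HRW = 62°  [cyclic HJWR, opposite ∠J+∠R]
2. ∠JHR = 82°  [cyclic HJWR, opposite ∠H+∠W]
3. ∠HJR = 68°  [△HJR]
4. ∠HWR = 68°  [same arc HR]
5. ∠RHW = 50°  [△HWR]

∠RHW = 50°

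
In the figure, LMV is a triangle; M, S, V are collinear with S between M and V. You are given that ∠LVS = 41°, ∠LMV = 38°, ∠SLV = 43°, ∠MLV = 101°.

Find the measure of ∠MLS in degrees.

∠MLS = 58°

1. ∠LSV = 96°  [△LSV]
2. ∠LMS = 38°  [S on ray MV]
3. ∠LSM = 84°  [linear pair at S on MV]
4. ∠MLS = 58°  [△LMS]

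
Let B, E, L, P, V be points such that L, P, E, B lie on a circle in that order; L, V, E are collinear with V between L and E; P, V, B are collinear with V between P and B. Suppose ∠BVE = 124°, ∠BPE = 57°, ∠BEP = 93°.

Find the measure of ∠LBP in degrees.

∠LBP = 67°

1. ∠BVL = 56°  [linear pair at V on LE]
2. ∠BLE = 57°  [same arc EB]
3. ∠LBP = 67°  [△LVB]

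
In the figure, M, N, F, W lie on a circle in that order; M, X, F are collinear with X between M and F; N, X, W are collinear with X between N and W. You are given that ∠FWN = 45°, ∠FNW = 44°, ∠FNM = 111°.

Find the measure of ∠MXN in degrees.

∠MXN = 68°

1. ∠FMN = 45°  [same arc NF]
2. ∠MFN = 24°  [△MNF]
3. ∠FXN = 112°  [△NXF]
4. ∠MXN = 68°  [linear pair at X on MF]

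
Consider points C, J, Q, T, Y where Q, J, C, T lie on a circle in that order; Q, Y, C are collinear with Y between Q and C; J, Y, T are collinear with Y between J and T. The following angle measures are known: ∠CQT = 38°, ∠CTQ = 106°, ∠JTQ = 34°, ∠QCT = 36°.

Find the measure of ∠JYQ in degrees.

∠JYQ = 72°

1. ∠CJQ = 74°  [cyclic QJCT, opposite ∠J+∠T]
2. ∠JCQ = 34°  [same arc QJ]
3. ∠QJT = 36°  [same arc QT]
4. ∠CQJ = 72°  [△QJC]
5. ∠JYQ = 72°  [△QYJ]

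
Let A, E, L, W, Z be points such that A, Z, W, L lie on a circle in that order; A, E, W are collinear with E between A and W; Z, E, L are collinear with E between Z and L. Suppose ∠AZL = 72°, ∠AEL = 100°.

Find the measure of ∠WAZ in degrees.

1. ∠AWL = 72°  [same arc AL]
2. ∠LEW = 80°  [linear pair at E on AW]
3. ∠WLZ = 28°  [△WEL]
4. ∠WAZ = 28°  [same arc ZW]

∠WAZ = 28°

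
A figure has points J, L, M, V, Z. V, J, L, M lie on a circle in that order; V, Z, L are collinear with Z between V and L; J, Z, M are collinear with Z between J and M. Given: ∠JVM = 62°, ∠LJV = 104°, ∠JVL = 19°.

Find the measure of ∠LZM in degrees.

∠LZM = 100°

1. ∠JLM = 118°  [cyclic VJLM, opposite ∠V+∠L]
2. ∠JLV = 57°  [△VJL]
3. ∠JML = 19°  [same arc JL]
4. ∠LJM = 43°  [△JLM]
5. ∠JMV = 57°  [same arc VJ]
6. ∠LVM = 43°  [same arc LM]
7. ∠MZV = 80°  [△VZM]
8. ∠LZM = 100°  [linear pair at Z on VL]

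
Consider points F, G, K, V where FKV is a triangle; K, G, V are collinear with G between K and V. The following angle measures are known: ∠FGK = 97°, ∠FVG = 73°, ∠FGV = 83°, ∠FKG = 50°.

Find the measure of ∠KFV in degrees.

∠KFV = 57°

1. ∠FVK = 73°  [G on ray VK]
2. ∠FKV = 50°  [G on ray KV]
3. ∠KFV = 57°  [△FKV]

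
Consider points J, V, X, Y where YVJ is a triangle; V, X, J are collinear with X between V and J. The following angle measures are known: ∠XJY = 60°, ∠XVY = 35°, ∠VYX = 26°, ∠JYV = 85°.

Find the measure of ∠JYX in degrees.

∠JYX = 59°

1. ∠VXY = 119°  [△YVX]
2. ∠JXY = 61°  [linear pair at X on VJ]
3. ∠JYX = 59°  [△YXJ]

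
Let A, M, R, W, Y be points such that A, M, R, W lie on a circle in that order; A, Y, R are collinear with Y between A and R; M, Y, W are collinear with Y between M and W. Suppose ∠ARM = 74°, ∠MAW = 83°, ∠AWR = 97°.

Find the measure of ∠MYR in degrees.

∠MYR = 46°

1. ∠AWM = 74°  [same arc AM]
2. ∠AMW = 23°  [△AMW]
3. ∠AMR = 83°  [cyclic AMRW, opposite ∠M+∠W]
4. ∠MAR = 23°  [△AMR]
5. ∠AYM = 134°  [△AYM]
6. ∠MYR = 46°  [linear pair at Y on AR]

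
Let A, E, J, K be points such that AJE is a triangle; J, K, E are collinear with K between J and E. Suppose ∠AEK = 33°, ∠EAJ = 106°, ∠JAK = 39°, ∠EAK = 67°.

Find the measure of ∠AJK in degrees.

∠AJK = 41°

1. ∠AEJ = 33°  [K on ray EJ]
2. ∠AJE = 41°  [△AJE]
3. ∠AJK = 41°  [K on ray JE]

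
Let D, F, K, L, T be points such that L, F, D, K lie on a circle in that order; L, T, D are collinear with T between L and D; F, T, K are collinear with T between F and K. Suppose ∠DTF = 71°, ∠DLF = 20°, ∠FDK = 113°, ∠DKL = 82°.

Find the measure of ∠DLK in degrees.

1. ∠DKF = 20°  [same arc FD]
2. ∠DFK = 47°  [△FDK]
3. ∠DLK = 47°  [same arc DK]

∠DLK = 47°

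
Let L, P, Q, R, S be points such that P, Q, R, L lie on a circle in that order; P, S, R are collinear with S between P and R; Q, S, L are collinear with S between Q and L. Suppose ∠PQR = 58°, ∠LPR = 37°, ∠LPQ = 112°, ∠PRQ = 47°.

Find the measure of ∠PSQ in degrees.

1. ∠LQR = 37°  [same arc RL]
2. ∠QSR = 96°  [△QSR]
3. ∠PSQ = 84°  [linear pair at S on PR]

∠PSQ = 84°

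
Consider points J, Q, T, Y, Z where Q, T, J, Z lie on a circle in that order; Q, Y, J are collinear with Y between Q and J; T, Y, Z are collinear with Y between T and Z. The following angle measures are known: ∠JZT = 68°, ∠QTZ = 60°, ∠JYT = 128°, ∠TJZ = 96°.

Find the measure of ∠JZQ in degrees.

1. ∠JTZ = 16°  [△TJZ]
2. ∠QJZ = 60°  [same arc QZ]
3. ∠JQZ = 16°  [same arc JZ]
4. ∠JZQ = 104°  [△QJZ]

∠JZQ = 104°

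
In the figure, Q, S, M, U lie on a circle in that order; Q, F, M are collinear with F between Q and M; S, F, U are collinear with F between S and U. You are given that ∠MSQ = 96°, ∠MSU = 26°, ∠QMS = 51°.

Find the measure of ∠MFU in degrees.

1. ∠MUQ = 84°  [cyclic QSMU, opposite ∠S+∠U]
2. ∠MQS = 33°  [△QSM]
3. ∠MQU = 26°  [same arc MU]
4. ∠QMU = 70°  [△QMU]
5. ∠MUS = 33°  [same arc SM]
6. ∠MFU = 77°  [△MFU]

∠MFU = 77°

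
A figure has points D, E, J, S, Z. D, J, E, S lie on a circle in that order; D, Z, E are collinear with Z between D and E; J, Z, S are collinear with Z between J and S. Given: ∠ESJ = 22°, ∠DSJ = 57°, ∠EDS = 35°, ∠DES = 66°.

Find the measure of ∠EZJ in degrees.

1. ∠DEJ = 57°  [same arc DJ]
2. ∠EJS = 35°  [same arc ES]
3. ∠EZJ = 88°  [△JZE]

∠EZJ = 88°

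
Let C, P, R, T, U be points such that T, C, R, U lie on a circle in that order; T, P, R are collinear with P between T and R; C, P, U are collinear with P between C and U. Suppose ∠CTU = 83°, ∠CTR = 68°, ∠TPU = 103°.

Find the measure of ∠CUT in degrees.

∠CUT = 62°

1. ∠CRU = 97°  [cyclic TCRU, opposite ∠T+∠R]
2. ∠CUR = 68°  [same arc CR]
3. ∠CPR = 103°  [vertical angles at P]
4. ∠RCU = 15°  [△CRU]
5. ∠CRT = 62°  [△CPR]
6. ∠CUT = 62°  [same arc TC]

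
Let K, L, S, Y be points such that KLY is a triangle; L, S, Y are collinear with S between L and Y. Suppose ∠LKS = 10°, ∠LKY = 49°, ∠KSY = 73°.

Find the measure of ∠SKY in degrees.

1. ∠KSL = 107°  [linear pair at S on LY]
2. ∠KLS = 63°  [△KLS]
3. ∠KLY = 63°  [S on ray LY]
4. ∠KYL = 68°  [△KLY]
5. ∠KYS = 68°  [S on ray YL]
6. ∠SKY = 39°  [△KSY]

∠SKY = 39°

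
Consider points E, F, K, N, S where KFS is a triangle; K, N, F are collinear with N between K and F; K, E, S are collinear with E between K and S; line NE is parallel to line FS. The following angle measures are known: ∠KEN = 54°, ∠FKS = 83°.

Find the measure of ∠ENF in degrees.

∠ENF = 137°

1. ∠FSK = 54°  [NE∥FS, corresponding at E]
2. ∠KFS = 43°  [△KFS]
3. ∠ENK = 43°  [NE∥FS, corresponding at N]
4. ∠ENF = 137°  [linear pair at N on KF]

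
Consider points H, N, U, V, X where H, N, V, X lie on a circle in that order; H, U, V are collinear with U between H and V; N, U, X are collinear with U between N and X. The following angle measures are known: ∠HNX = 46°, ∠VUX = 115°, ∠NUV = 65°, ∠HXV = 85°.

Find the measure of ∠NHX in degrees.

1. ∠HVX = 46°  [same arc HX]
2. ∠HUX = 65°  [linear pair at U on HV]
3. ∠VHX = 49°  [△HVX]
4. ∠HXN = 66°  [△HUX]
5. ∠NHX = 68°  [△HNX]

∠NHX = 68°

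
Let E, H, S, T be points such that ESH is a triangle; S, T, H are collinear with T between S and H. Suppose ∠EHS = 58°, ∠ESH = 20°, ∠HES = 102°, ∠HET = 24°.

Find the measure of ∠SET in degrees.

1. ∠EHT = 58°  [T on ray HS]
2. ∠EST = 20°  [T on ray SH]
3. ∠ETH = 98°  [△ETH]
4. ∠ETS = 82°  [linear pair at T on SH]
5. ∠SET = 78°  [△EST]

∠SET = 78°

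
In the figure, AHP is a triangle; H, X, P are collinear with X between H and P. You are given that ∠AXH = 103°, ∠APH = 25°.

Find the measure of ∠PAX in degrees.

1. ∠AXP = 77°  [linear pair at X on HP]
2. ∠APX = 25°  [X on ray PH]
3. ∠PAX = 78°  [△AXP]

∠PAX = 78°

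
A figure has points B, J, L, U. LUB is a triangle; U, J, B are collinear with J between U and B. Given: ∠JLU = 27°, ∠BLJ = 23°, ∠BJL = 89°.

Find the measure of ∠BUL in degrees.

∠BUL = 62°

1. ∠LJU = 91°  [linear pair at J on UB]
2. ∠JUL = 62°  [△LUJ]
3. ∠BUL = 62°  [J on ray UB]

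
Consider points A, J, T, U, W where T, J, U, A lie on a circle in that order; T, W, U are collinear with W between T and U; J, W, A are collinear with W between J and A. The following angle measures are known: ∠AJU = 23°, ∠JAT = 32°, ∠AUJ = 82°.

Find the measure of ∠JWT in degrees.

1. ∠JAU = 75°  [△JUA]
2. ∠ATJ = 98°  [cyclic TJUA, opposite ∠T+∠U]
3. ∠JTU = 75°  [same arc JU]
4. ∠AJT = 50°  [△TJA]
5. ∠JWT = 55°  [△TWJ]

∠JWT = 55°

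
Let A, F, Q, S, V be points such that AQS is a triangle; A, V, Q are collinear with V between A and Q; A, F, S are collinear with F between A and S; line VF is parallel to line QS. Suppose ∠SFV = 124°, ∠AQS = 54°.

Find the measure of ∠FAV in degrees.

∠FAV = 70°

1. ∠AFV = 56°  [linear pair at F on AS]
2. ∠AVF = 54°  [VF∥QS, corresponding at V]
3. ∠FAV = 70°  [△AVF]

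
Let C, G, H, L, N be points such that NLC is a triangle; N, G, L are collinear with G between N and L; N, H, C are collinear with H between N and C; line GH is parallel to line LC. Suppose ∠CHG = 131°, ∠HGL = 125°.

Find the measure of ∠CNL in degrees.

∠CNL = 76°

1. ∠GHN = 49°  [linear pair at H on NC]
2. ∠HGN = 55°  [linear pair at G on NL]
3. ∠GNH = 76°  [△NGH]
4. ∠CNL = 76°  [G on NL, H on NC]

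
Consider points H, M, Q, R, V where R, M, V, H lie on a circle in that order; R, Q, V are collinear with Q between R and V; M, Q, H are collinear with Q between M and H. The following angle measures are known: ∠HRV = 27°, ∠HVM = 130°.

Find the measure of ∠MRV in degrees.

∠MRV = 23°

1. ∠HMV = 27°  [same arc VH]
2. ∠MHV = 23°  [△MVH]
3. ∠MRV = 23°  [same arc MV]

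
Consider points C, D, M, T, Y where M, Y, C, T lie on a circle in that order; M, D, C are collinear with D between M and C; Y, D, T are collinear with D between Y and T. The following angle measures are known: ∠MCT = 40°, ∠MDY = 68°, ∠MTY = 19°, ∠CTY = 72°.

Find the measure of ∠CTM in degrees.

1. ∠MYT = 40°  [same arc MT]
2. ∠CMY = 72°  [△MDY]
3. ∠MCY = 19°  [same arc MY]
4. ∠CYM = 89°  [△MYC]
5. ∠CTM = 91°  [cyclic MYCT, opposite ∠Y+∠T]

∠CTM = 91°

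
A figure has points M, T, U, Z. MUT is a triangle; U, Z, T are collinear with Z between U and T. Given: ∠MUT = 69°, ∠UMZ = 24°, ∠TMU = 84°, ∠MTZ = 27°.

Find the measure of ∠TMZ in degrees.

1. ∠MUZ = 69°  [Z on ray UT]
2. ∠MZU = 87°  [△MUZ]
3. ∠MZT = 93°  [linear pair at Z on UT]
4. ∠TMZ = 60°  [△MZT]

∠TMZ = 60°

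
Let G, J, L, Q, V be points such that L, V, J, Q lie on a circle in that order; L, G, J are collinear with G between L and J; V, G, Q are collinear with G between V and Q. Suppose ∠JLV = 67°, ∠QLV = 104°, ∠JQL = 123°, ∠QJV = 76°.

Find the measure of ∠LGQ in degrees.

∠LGQ = 87°

1. ∠JQV = 67°  [same arc VJ]
2. ∠JVL = 57°  [cyclic LVJQ, opposite ∠V+∠Q]
3. ∠JVQ = 37°  [△VJQ]
4. ∠LJV = 56°  [△LVJ]
5. ∠JLQ = 37°  [same arc JQ]
6. ∠LQV = 56°  [same arc LV]
7. ∠LGQ = 87°  [△LGQ]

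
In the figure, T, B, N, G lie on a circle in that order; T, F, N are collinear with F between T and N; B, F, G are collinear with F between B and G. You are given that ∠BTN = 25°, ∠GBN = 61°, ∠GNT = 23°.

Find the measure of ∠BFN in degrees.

∠BFN = 48°

1. ∠GBT = 23°  [same arc TG]
2. ∠BFT = 132°  [△TFB]
3. ∠BFN = 48°  [linear pair at F on TN]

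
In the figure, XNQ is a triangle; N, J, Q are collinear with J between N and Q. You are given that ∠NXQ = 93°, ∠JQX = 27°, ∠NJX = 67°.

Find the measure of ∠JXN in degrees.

∠JXN = 53°

1. ∠NQX = 27°  [J on ray QN]
2. ∠QNX = 60°  [△XNQ]
3. ∠JNX = 60°  [J on ray NQ]
4. ∠JXN = 53°  [△XNJ]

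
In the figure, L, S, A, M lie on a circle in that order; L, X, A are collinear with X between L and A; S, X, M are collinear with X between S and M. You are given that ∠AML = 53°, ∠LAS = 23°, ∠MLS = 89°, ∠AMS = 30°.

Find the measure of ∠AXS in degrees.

∠AXS = 98°

1. ∠MAS = 91°  [cyclic LSAM, opposite ∠L+∠A]
2. ∠ASM = 59°  [△SAM]
3. ∠AXS = 98°  [△SXA]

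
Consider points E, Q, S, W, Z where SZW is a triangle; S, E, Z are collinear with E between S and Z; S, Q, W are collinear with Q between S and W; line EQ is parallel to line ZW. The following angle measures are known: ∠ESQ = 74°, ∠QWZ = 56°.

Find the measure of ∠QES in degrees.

1. ∠WSZ = 74°  [E on SZ, Q on SW]
2. ∠SWZ = 56°  [Q on ray WS]
3. ∠SZW = 50°  [△SZW]
4. ∠QES = 50°  [EQ∥ZW, corresponding at E]

∠QES = 50°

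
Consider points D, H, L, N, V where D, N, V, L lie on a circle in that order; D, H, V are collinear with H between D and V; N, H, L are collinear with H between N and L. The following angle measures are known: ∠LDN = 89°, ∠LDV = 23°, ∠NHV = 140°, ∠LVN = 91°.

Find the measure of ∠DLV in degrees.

1. ∠LNV = 23°  [same arc VL]
2. ∠DHL = 140°  [vertical angles at H]
3. ∠NLV = 66°  [△NVL]
4. ∠LHV = 40°  [linear pair at H on DV]
5. ∠DVL = 74°  [△VHL]
6. ∠DLV = 83°  [△DVL]

∠DLV = 83°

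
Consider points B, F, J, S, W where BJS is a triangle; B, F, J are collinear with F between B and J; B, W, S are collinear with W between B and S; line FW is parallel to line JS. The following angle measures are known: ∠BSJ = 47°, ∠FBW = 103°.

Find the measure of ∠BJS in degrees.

1. ∠BWF = 47°  [FW∥JS, corresponding at W]
2. ∠BFW = 30°  [△BFW]
3. ∠BJS = 30°  [FW∥JS, corresponding at F]

∠BJS = 30°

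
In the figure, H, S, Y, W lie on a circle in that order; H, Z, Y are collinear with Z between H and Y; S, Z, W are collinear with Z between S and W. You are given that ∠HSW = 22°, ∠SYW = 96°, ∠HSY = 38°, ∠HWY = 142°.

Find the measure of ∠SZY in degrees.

∠SZY = 90°

1. ∠HYW = 22°  [same arc HW]
2. ∠SHW = 84°  [cyclic HSYW, opposite ∠H+∠Y]
3. ∠WHY = 16°  [△HYW]
4. ∠HWS = 74°  [△HSW]
5. ∠WSY = 16°  [same arc YW]
6. ∠HYS = 74°  [same arc HS]
7. ∠SZY = 90°  [△SZY]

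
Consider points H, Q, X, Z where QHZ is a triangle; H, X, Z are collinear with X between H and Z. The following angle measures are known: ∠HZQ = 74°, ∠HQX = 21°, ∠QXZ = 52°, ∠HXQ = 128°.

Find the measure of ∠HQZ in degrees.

1. ∠QHX = 31°  [△QHX]
2. ∠QHZ = 31°  [X on ray HZ]
3. ∠HQZ = 75°  [△QHZ]

∠HQZ = 75°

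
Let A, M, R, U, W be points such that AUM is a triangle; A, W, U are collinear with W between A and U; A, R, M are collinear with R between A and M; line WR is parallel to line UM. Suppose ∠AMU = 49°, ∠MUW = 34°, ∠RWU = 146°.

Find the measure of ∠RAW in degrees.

∠RAW = 97°

1. ∠ARW = 49°  [WR∥UM, corresponding at R]
2. ∠AWR = 34°  [linear pair at W on AU]
3. ∠RAW = 97°  [△AWR]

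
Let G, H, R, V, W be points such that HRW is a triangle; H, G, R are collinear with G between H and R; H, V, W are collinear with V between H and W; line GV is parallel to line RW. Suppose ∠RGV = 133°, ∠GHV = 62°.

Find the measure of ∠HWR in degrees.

1. ∠HGV = 47°  [linear pair at G on HR]
2. ∠GVH = 71°  [△HGV]
3. ∠HWR = 71°  [GV∥RW, corresponding at V]

∠HWR = 71°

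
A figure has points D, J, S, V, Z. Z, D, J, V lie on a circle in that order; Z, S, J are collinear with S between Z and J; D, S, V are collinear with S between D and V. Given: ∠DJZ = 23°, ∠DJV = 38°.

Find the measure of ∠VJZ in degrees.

1. ∠DVZ = 23°  [same arc ZD]
2. ∠DZV = 142°  [cyclic ZDJV, opposite ∠Z+∠J]
3. ∠VDZ = 15°  [△ZDV]
4. ∠VJZ = 15°  [same arc ZV]

∠VJZ = 15°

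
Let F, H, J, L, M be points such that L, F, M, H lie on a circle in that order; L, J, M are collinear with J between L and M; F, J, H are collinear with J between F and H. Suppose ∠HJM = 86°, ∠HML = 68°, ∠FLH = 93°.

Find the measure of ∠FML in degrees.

∠FML = 19°

1. ∠HFL = 68°  [same arc LH]
2. ∠FHL = 19°  [△LFH]
3. ∠FML = 19°  [same arc LF]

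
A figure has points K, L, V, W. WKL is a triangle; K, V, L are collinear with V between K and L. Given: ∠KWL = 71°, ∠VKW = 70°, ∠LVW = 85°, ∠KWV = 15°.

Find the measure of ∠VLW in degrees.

∠VLW = 39°

1. ∠LKW = 70°  [V on ray KL]
2. ∠KLW = 39°  [△WKL]
3. ∠VLW = 39°  [V on ray LK]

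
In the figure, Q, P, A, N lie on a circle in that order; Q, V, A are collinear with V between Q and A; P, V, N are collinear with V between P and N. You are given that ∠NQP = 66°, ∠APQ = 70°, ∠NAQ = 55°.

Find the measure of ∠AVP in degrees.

1. ∠ANQ = 110°  [cyclic QPAN, opposite ∠P+∠N]
2. ∠NPQ = 55°  [same arc QN]
3. ∠AQN = 15°  [△QAN]
4. ∠PNQ = 59°  [△QPN]
5. ∠APN = 15°  [same arc AN]
6. ∠PAQ = 59°  [same arc QP]
7. ∠AVP = 106°  [△PVA]

∠AVP = 106°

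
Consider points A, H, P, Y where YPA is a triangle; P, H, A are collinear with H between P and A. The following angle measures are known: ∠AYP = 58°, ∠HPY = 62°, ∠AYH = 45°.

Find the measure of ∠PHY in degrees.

1. ∠APY = 62°  [H on ray PA]
2. ∠PAY = 60°  [△YPA]
3. ∠HAY = 60°  [H on ray AP]
4. ∠AHY = 75°  [△YHA]
5. ∠PHY = 105°  [linear pair at H on PA]

∠PHY = 105°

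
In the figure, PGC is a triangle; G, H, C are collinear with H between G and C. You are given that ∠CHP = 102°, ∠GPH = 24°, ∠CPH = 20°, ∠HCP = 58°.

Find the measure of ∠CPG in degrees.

∠CPG = 44°

1. ∠GHP = 78°  [linear pair at H on GC]
2. ∠HGP = 78°  [△PGH]
3. ∠GCP = 58°  [H on ray CG]
4. ∠CGP = 78°  [H on ray GC]
5. ∠CPG = 44°  [△PGC]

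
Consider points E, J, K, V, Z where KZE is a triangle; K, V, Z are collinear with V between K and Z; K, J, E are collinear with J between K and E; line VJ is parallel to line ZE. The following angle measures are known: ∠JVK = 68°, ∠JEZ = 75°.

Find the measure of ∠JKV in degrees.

∠JKV = 37°

1. ∠EZK = 68°  [VJ∥ZE, corresponding at V]
2. ∠KEZ = 75°  [J on ray EK]
3. ∠EKZ = 37°  [△KZE]
4. ∠JKV = 37°  [V on KZ, J on KE]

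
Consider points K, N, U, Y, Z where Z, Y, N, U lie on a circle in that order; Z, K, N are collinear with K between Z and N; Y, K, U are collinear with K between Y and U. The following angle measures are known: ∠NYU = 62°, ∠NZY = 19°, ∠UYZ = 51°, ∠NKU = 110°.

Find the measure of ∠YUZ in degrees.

1. ∠NZU = 62°  [same arc NU]
2. ∠UKZ = 70°  [linear pair at K on ZN]
3. ∠YUZ = 48°  [△ZKU]

∠YUZ = 48°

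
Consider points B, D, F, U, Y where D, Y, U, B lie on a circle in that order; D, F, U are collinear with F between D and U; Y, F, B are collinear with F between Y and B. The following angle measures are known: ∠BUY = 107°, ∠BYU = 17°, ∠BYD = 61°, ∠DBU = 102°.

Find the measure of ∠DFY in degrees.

1. ∠UBY = 56°  [△YUB]
2. ∠UDY = 56°  [same arc YU]
3. ∠DFY = 63°  [△DFY]

∠DFY = 63°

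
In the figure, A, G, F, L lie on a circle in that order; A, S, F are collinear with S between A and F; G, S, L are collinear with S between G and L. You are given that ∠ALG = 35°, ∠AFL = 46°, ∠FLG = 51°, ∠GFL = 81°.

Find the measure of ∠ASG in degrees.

∠ASG = 83°

1. ∠AGL = 46°  [same arc AL]
2. ∠FAG = 51°  [same arc GF]
3. ∠ASG = 83°  [△ASG]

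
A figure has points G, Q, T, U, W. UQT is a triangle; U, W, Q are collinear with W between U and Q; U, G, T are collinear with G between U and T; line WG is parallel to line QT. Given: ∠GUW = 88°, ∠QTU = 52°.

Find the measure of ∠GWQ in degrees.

∠GWQ = 140°

1. ∠QUT = 88°  [W on UQ, G on UT]
2. ∠TQU = 40°  [△UQT]
3. ∠GWU = 40°  [WG∥QT, corresponding at W]
4. ∠GWQ = 140°  [linear pair at W on UQ]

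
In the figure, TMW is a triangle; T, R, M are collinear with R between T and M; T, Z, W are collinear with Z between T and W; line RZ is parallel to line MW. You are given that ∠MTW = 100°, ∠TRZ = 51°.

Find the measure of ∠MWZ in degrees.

1. ∠RTZ = 100°  [R on TM, Z on TW]
2. ∠RZT = 29°  [△TRZ]
3. ∠RZW = 151°  [linear pair at Z on TW]
4. ∠MWZ = 29°  [RZ∥MW, co-interior at W–Z]

∠MWZ = 29°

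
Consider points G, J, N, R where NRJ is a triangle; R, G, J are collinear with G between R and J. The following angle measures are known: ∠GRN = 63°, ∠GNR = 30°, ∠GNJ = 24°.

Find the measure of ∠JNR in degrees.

1. ∠NGR = 87°  [△NRG]
2. ∠JRN = 63°  [G on ray RJ]
3. ∠JGN = 93°  [linear pair at G on RJ]
4. ∠GJN = 63°  [△NGJ]
5. ∠NJR = 63°  [G on ray JR]
6. ∠JNR = 54°  [△NRJ]

∠JNR = 54°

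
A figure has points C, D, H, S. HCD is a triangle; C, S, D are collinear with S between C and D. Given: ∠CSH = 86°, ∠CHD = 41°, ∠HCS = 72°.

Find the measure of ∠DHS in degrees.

∠DHS = 19°

1. ∠DSH = 94°  [linear pair at S on CD]
2. ∠DCH = 72°  [S on ray CD]
3. ∠CDH = 67°  [△HCD]
4. ∠HDS = 67°  [S on ray DC]
5. ∠DHS = 19°  [△HSD]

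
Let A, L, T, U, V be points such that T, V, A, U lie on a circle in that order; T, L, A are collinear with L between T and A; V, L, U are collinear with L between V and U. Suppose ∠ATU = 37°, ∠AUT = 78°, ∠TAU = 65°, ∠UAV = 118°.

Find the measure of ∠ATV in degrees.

∠ATV = 25°

1. ∠AVU = 37°  [same arc AU]
2. ∠AUV = 25°  [△VAU]
3. ∠ATV = 25°  [same arc VA]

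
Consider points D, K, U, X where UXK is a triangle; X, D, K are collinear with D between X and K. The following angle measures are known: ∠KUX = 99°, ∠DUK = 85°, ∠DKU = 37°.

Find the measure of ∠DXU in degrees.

∠DXU = 44°

1. ∠UKX = 37°  [D on ray KX]
2. ∠KXU = 44°  [△UXK]
3. ∠DXU = 44°  [D on ray XK]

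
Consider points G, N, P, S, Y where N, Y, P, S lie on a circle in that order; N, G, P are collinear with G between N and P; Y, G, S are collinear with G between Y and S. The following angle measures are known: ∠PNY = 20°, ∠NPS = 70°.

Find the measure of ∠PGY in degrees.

1. ∠NYS = 70°  [same arc NS]
2. ∠NGY = 90°  [△NGY]
3. ∠PGY = 90°  [linear pair at G on NP]

∠PGY = 90°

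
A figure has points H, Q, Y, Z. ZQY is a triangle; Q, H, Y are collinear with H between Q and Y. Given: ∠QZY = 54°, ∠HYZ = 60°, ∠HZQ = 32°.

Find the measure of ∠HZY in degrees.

1. ∠QYZ = 60°  [H on ray YQ]
2. ∠YQZ = 66°  [△ZQY]
3. ∠HQZ = 66°  [H on ray QY]
4. ∠QHZ = 82°  [△ZQH]
5. ∠YHZ = 98°  [linear pair at H on QY]
6. ∠HZY = 22°  [△ZHY]

∠HZY = 22°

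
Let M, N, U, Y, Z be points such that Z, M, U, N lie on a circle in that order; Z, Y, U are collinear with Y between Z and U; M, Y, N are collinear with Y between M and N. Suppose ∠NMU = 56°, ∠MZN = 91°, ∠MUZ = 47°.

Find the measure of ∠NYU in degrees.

1. ∠NZU = 56°  [same arc UN]
2. ∠MNZ = 47°  [same arc ZM]
3. ∠NYZ = 77°  [△ZYN]
4. ∠NYU = 103°  [linear pair at Y on ZU]

∠NYU = 103°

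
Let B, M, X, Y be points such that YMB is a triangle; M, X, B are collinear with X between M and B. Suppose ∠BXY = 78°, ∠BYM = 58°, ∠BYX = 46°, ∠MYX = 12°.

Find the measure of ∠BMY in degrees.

∠BMY = 66°

1. ∠MXY = 102°  [linear pair at X on MB]
2. ∠XMY = 66°  [△YMX]
3. ∠BMY = 66°  [X on ray MB]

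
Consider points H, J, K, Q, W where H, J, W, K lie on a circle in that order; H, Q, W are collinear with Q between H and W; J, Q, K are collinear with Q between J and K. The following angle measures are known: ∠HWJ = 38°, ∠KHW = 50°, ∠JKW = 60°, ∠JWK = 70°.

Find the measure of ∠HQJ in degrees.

∠HQJ = 88°

1. ∠HKJ = 38°  [same arc HJ]
2. ∠JHW = 60°  [same arc JW]
3. ∠JHK = 110°  [cyclic HJWK, opposite ∠H+∠W]
4. ∠HJK = 32°  [△HJK]
5. ∠HQJ = 88°  [△HQJ]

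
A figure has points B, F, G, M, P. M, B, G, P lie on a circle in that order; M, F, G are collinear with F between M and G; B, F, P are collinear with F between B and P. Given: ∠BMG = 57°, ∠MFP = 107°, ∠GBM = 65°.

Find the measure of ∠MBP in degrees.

1. ∠BPG = 57°  [same arc BG]
2. ∠GFP = 73°  [linear pair at F on MG]
3. ∠MGP = 50°  [△GFP]
4. ∠MBP = 50°  [same arc MP]

∠MBP = 50°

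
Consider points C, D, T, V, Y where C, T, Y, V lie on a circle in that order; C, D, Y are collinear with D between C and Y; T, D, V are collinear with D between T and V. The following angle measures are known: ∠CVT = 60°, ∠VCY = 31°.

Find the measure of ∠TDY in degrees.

1. ∠CYT = 60°  [same arc CT]
2. ∠VTY = 31°  [same arc YV]
3. ∠TDY = 89°  [△TDY]

∠TDY = 89°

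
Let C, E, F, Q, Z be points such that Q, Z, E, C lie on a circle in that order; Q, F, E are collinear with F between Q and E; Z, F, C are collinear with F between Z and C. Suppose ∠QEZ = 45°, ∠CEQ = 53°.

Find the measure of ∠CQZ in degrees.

∠CQZ = 82°

1. ∠QCZ = 45°  [same arc QZ]
2. ∠CZQ = 53°  [same arc QC]
3. ∠CQZ = 82°  [△QZC]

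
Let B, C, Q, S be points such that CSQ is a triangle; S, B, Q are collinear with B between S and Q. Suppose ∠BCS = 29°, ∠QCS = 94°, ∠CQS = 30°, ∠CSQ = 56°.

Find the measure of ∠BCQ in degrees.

∠BCQ = 65°

1. ∠BQC = 30°  [B on ray QS]
2. ∠BSC = 56°  [B on ray SQ]
3. ∠CBS = 95°  [△CSB]
4. ∠CBQ = 85°  [linear pair at B on SQ]
5. ∠BCQ = 65°  [△CBQ]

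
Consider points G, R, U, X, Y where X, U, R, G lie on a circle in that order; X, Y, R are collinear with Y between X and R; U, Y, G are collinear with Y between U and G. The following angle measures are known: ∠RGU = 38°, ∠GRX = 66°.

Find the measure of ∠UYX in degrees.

1. ∠RXU = 38°  [same arc UR]
2. ∠GUX = 66°  [same arc XG]
3. ∠UYX = 76°  [△XYU]

∠UYX = 76°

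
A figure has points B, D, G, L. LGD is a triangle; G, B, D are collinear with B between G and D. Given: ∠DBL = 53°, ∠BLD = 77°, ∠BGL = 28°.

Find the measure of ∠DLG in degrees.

∠DLG = 102°

1. ∠BDL = 50°  [△LBD]
2. ∠DGL = 28°  [B on ray GD]
3. ∠GDL = 50°  [B on ray DG]
4. ∠DLG = 102°  [△LGD]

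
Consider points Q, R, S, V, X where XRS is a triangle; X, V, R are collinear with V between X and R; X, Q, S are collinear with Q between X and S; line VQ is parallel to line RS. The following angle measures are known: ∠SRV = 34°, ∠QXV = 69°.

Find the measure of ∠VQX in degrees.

1. ∠SRX = 34°  [V on ray RX]
2. ∠RXS = 69°  [V on XR, Q on XS]
3. ∠RSX = 77°  [△XRS]
4. ∠VQX = 77°  [VQ∥RS, corresponding at Q]

∠VQX = 77°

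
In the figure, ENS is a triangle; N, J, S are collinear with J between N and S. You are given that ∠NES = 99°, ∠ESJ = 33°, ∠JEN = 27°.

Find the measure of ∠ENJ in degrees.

∠ENJ = 48°

1. ∠ESN = 33°  [J on ray SN]
2. ∠ENS = 48°  [△ENS]
3. ∠ENJ = 48°  [J on ray NS]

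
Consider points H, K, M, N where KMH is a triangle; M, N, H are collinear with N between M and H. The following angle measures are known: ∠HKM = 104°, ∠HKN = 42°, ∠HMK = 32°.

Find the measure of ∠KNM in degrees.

1. ∠KHM = 44°  [△KMH]
2. ∠KHN = 44°  [N on ray HM]
3. ∠HNK = 94°  [△KNH]
4. ∠KNM = 86°  [linear pair at N on MH]

∠KNM = 86°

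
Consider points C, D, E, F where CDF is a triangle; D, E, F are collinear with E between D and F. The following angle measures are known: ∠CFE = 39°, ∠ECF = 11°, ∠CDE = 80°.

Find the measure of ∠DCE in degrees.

∠DCE = 50°

1. ∠CEF = 130°  [△CEF]
2. ∠CED = 50°  [linear pair at E on DF]
3. ∠DCE = 50°  [△CDE]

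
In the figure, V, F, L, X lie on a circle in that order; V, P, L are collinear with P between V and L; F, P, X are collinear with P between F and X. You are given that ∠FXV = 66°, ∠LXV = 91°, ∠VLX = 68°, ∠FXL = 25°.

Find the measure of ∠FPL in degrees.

∠FPL = 93°

1. ∠FLV = 66°  [same arc VF]
2. ∠LVX = 21°  [△VLX]
3. ∠LFX = 21°  [same arc LX]
4. ∠FPL = 93°  [△FPL]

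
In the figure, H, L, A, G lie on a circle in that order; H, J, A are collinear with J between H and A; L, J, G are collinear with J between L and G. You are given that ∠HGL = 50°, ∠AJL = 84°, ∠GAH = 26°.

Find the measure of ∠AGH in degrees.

1. ∠GJH = 84°  [vertical angles at J]
2. ∠AHG = 46°  [△HJG]
3. ∠AGH = 108°  [△HAG]

∠AGH = 108°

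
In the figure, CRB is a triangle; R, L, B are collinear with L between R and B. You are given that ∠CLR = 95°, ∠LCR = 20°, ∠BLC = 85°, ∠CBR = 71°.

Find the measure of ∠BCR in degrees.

1. ∠CRL = 65°  [△CRL]
2. ∠BRC = 65°  [L on ray RB]
3. ∠BCR = 44°  [△CRB]

∠BCR = 44°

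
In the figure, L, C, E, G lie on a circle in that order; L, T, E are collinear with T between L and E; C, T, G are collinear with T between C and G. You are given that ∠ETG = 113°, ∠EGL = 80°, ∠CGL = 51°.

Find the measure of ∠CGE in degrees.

∠CGE = 29°

1. ∠ECL = 100°  [cyclic LCEG, opposite ∠C+∠G]
2. ∠CEL = 51°  [same arc LC]
3. ∠CLE = 29°  [△LCE]
4. ∠CGE = 29°  [same arc CE]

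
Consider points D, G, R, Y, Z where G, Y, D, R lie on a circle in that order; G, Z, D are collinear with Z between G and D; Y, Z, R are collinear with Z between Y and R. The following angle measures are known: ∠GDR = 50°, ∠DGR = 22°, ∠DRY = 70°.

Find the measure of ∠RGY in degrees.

1. ∠DYR = 22°  [same arc DR]
2. ∠RDY = 88°  [△YDR]
3. ∠RGY = 92°  [cyclic GYDR, opposite ∠G+∠D]

∠RGY = 92°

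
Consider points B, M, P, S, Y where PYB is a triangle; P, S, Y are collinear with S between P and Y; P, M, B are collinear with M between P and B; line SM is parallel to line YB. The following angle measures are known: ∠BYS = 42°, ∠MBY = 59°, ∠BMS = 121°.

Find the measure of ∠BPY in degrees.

∠BPY = 79°

1. ∠BYP = 42°  [S on ray YP]
2. ∠PBY = 59°  [M on ray BP]
3. ∠BPY = 79°  [△PYB]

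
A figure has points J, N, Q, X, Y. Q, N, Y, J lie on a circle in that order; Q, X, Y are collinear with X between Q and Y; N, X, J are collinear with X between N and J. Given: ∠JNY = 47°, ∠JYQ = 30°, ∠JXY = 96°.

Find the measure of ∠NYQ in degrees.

1. ∠JQY = 47°  [same arc YJ]
2. ∠JXQ = 84°  [linear pair at X on QY]
3. ∠NJQ = 49°  [△QXJ]
4. ∠NYQ = 49°  [same arc QN]

∠NYQ = 49°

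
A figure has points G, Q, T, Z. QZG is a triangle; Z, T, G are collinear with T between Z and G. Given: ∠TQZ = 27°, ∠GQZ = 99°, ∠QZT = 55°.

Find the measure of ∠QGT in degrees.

∠QGT = 26°

1. ∠GZQ = 55°  [T on ray ZG]
2. ∠QGZ = 26°  [△QZG]
3. ∠QGT = 26°  [T on ray GZ]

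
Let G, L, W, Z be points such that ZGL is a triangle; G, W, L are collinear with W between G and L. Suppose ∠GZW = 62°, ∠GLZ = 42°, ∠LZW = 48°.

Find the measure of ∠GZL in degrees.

1. ∠WLZ = 42°  [W on ray LG]
2. ∠LWZ = 90°  [△ZWL]
3. ∠GWZ = 90°  [linear pair at W on GL]
4. ∠WGZ = 28°  [△ZGW]
5. ∠LGZ = 28°  [W on ray GL]
6. ∠GZL = 110°  [△ZGL]

∠GZL = 110°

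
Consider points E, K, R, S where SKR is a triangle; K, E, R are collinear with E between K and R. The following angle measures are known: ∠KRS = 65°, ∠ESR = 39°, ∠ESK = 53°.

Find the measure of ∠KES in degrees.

∠KES = 104°

1. ∠ERS = 65°  [E on ray RK]
2. ∠RES = 76°  [△SER]
3. ∠KES = 104°  [linear pair at E on KR]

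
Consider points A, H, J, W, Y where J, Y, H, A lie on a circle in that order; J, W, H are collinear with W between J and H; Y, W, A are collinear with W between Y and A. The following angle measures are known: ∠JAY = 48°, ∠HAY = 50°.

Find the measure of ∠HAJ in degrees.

∠HAJ = 98°

1. ∠JHY = 48°  [same arc JY]
2. ∠HJY = 50°  [same arc YH]
3. ∠HYJ = 82°  [△JYH]
4. ∠HAJ = 98°  [cyclic JYHA, opposite ∠Y+∠A]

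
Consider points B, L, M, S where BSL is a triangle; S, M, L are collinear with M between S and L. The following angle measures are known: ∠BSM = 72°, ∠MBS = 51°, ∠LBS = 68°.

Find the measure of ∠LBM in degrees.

∠LBM = 17°

1. ∠BMS = 57°  [△BSM]
2. ∠BSL = 72°  [M on ray SL]
3. ∠BLS = 40°  [△BSL]
4. ∠BML = 123°  [linear pair at M on SL]
5. ∠BLM = 40°  [M on ray LS]
6. ∠LBM = 17°  [△BML]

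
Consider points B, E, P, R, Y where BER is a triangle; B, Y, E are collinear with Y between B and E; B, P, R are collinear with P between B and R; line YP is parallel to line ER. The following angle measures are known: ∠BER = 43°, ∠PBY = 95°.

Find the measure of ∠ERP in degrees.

∠ERP = 42°

1. ∠BYP = 43°  [YP∥ER, corresponding at Y]
2. ∠BPY = 42°  [△BYP]
3. ∠RPY = 138°  [linear pair at P on BR]
4. ∠ERP = 42°  [YP∥ER, co-interior at R–P]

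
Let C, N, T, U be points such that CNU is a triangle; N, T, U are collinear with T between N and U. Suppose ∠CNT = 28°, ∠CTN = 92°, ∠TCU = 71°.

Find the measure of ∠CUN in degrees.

1. ∠CTU = 88°  [linear pair at T on NU]
2. ∠CUT = 21°  [△CTU]
3. ∠CUN = 21°  [T on ray UN]

∠CUN = 21°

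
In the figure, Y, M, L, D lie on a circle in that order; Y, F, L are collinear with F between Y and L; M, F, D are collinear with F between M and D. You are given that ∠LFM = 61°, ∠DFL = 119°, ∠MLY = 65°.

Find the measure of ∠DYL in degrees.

1. ∠DFY = 61°  [vertical angles at F]
2. ∠MDY = 65°  [same arc YM]
3. ∠DYL = 54°  [△YFD]

∠DYL = 54°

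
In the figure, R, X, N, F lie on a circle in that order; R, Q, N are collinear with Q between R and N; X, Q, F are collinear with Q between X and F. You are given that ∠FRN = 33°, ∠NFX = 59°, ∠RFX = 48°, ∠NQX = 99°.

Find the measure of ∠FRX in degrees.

∠FRX = 92°

1. ∠FXN = 33°  [same arc NF]
2. ∠FNX = 88°  [△XNF]
3. ∠FRX = 92°  [cyclic RXNF, opposite ∠R+∠N]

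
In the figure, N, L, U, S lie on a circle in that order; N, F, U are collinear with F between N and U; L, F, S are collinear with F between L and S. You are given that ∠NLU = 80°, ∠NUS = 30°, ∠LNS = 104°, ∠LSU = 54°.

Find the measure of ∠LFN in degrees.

∠LFN = 96°

1. ∠NLS = 30°  [same arc NS]
2. ∠LNU = 54°  [same arc LU]
3. ∠LFN = 96°  [△NFL]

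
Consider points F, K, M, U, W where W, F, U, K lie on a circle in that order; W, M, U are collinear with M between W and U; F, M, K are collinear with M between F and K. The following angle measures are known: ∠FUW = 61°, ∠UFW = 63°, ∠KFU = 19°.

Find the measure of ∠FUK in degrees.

∠FUK = 105°

1. ∠FWU = 56°  [△WFU]
2. ∠FKU = 56°  [same arc FU]
3. ∠FUK = 105°  [△FUK]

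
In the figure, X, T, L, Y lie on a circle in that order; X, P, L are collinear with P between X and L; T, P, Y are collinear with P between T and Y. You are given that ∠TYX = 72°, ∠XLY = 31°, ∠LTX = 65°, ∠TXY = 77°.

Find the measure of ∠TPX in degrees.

1. ∠TLX = 72°  [same arc XT]
2. ∠XTY = 31°  [△XTY]
3. ∠LXT = 43°  [△XTL]
4. ∠TPX = 106°  [△XPT]

∠TPX = 106°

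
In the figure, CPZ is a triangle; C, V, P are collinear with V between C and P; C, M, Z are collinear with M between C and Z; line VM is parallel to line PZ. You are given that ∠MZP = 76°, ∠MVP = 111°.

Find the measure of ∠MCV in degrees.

∠MCV = 35°

1. ∠CZP = 76°  [M on ray ZC]
2. ∠CVM = 69°  [linear pair at V on CP]
3. ∠CMV = 76°  [VM∥PZ, corresponding at M]
4. ∠MCV = 35°  [△CVM]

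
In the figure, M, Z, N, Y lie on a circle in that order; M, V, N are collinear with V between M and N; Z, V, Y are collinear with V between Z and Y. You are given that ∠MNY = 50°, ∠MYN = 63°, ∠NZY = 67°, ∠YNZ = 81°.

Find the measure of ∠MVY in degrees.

1. ∠MZY = 50°  [same arc MY]
2. ∠NMY = 67°  [△MNY]
3. ∠YMZ = 99°  [cyclic MZNY, opposite ∠M+∠N]
4. ∠MYZ = 31°  [△MZY]
5. ∠MVY = 82°  [△MVY]

∠MVY = 82°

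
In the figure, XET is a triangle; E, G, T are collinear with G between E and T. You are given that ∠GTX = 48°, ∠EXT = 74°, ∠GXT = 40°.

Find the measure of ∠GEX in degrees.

1. ∠ETX = 48°  [G on ray TE]
2. ∠TEX = 58°  [△XET]
3. ∠GEX = 58°  [G on ray ET]

∠GEX = 58°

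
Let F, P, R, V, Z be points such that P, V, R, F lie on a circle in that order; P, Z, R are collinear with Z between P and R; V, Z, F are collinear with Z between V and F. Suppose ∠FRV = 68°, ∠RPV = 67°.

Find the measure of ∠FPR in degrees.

∠FPR = 45°

1. ∠RFV = 67°  [same arc VR]
2. ∠FVR = 45°  [△VRF]
3. ∠FPR = 45°  [same arc RF]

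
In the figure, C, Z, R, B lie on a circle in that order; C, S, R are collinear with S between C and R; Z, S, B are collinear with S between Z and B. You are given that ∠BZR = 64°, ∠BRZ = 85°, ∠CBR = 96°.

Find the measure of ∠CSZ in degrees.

1. ∠BCR = 64°  [same arc RB]
2. ∠RBZ = 31°  [△ZRB]
3. ∠BRC = 20°  [△CRB]
4. ∠RCZ = 31°  [same arc ZR]
5. ∠BZC = 20°  [same arc CB]
6. ∠CSZ = 129°  [△CSZ]

∠CSZ = 129°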